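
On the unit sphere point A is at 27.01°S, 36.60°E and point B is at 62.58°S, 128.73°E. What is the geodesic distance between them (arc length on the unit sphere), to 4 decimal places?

1.1725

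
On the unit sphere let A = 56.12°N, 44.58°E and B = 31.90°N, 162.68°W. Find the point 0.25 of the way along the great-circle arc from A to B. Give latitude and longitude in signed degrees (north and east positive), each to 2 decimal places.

The central angle between A and B is δ = 1.5528 rad.
With f = 0.25, the slerp weights are sin((1−f)δ)/sin δ = 0.9188 and sin(fδ)/sin δ = 0.3786.
Weighted sum of the unit vectors: (0.9188)·(0.3971,0.3913,0.8302) + (0.3786)·(-0.8105,-0.2527,0.5284) = (0.0580, 0.2638, 0.9628).
Converting back: φ = atan2(z, √(x²+y²)) = 74.33°, λ = atan2(y, x) = 77.61°.

74.33°, 77.61°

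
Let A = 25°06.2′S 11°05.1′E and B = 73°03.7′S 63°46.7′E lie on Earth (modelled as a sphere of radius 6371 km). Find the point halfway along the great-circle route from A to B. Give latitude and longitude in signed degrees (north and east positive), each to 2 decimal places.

-51.29°, 23.17°

Central angle δ = 0.9695 rad. Interpolating on the sphere with fraction f = 0.5:
P = [sin((1−f)δ)·A + sin(fδ)·B] / sin δ = 0.5651·A + 0.5651·B in Cartesian coordinates,
giving P = (0.5749, 0.2461, -0.7803), i.e. latitude -51.29°, longitude 23.17°.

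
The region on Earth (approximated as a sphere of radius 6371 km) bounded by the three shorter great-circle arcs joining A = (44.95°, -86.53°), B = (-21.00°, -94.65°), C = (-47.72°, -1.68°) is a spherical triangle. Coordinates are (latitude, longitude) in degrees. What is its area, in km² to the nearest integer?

43350887 km²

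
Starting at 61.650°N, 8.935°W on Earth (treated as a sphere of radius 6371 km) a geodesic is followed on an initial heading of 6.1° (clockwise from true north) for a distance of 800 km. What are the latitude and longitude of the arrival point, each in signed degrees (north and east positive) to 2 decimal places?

68.79°, -6.83°

Angular distance δ = d/R = 800/6371 = 0.12557 rad; initial bearing θ = 0.1065 rad.
sin φ₂ = sin φ₁ cos δ + cos φ₁ sin δ cos θ = (0.8801)(0.9921) + (0.4749)(0.1252)(0.9943) = 0.9323, so φ₂ = 68.79°.
Δλ = atan2(sin θ sin δ cos φ₁, cos δ − sin φ₁ sin φ₂) = atan2(0.0063, 0.1717) = 2.108°.
λ₂ = -8.935° + 2.108° = -6.83°.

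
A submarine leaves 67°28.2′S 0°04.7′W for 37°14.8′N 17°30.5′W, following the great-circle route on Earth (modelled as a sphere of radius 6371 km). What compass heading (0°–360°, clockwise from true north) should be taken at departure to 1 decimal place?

With φ₁ = -1.1776, φ₂ = 0.6501, Δλ = -0.3042 rad, the forward-azimuth formula gives
θ = atan2( sin Δλ cos φ₂ , cos φ₁ sin φ₂ − sin φ₁ cos φ₂ cos Δλ ) = atan2(-0.2384, 0.9334) = -14.33°.
Adding 360° brings this into [0°, 360°): 345.7°.

345.7°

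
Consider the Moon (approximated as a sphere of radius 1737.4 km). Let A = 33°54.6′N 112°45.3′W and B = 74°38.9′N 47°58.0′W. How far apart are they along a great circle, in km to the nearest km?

With latitudes φ₁ = 33.910°, φ₂ = 74.648° and longitude difference Δλ = 64.788°:
cos c = sin φ₁ sin φ₂ + cos φ₁ cos φ₂ cos Δλ = (0.5579)(0.9643) + (0.8299)(0.2647)(0.4260) = 0.63157,
so c = arccos(0.63157) = 0.88721 rad.
Distance = R·c = 1737.4 × 0.8872 ≈ 1541 km.

1541 km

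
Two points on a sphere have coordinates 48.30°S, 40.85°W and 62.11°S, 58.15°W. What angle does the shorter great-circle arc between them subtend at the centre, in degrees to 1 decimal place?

Let φ₁ = -0.8430 rad, φ₂ = -1.0840 rad, and Δλ = -0.3019 rad.
Haversine: a = sin²(Δφ/2) + cos φ₁ cos φ₂ sin²(Δλ/2) = 0.0145 + (0.6652)(0.4678)(0.0226) = 0.02149.
Central angle c = 2·arcsin(√a) = 0.29427 rad.
So the angular separation is 16.9°.

16.9°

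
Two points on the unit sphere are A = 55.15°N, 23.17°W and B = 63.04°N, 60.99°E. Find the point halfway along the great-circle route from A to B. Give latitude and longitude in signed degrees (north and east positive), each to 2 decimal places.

The central angle between A and B is δ = 0.7108 rad.
With f = 0.5, the slerp weights are sin((1−f)δ)/sin δ = 0.5333 and sin(fδ)/sin δ = 0.5333.
Weighted sum of the unit vectors: (0.5333)·(0.5253,-0.2248,0.8207) + (0.5333)·(0.2199,0.3965,0.8913) = (0.3974, 0.0915, 0.9130).
Converting back: φ = atan2(z, √(x²+y²)) = 65.93°, λ = atan2(y, x) = 12.97°.

65.93°, 12.97°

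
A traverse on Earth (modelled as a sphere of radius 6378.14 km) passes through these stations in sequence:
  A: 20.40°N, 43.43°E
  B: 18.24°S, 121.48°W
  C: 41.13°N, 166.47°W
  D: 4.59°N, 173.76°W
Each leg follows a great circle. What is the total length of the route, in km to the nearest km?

30642 km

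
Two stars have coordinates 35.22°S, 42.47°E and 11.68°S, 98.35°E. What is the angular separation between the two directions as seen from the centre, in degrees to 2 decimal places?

55.56°

With latitudes φ₁ = -35.220°, φ₂ = -11.680° and longitude difference Δλ = 55.880°:
Haversine: a = sin²(Δφ/2) + cos φ₁ cos φ₂ sin²(Δλ/2) = 0.0416 + (0.8169)(0.9793)(0.2195) = 0.21724.
Central angle c = 2·arcsin(√a) = 0.96974 rad.
So the angular separation is 55.56°.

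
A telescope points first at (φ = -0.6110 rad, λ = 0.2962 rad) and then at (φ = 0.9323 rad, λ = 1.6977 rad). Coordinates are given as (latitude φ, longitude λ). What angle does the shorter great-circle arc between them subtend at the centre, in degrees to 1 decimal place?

Let φ₁ = -0.6110 rad, φ₂ = 0.9323 rad, and Δλ = 1.4015 rad.
cos c = sin φ₁ sin φ₂ + cos φ₁ cos φ₂ cos Δλ = (-0.5737)(0.8030) + (0.8191)(0.5960)(0.1685) = -0.37842,
so c = arccos(-0.37842) = 1.95888 rad.
So the angular separation is 112.2°.

112.2°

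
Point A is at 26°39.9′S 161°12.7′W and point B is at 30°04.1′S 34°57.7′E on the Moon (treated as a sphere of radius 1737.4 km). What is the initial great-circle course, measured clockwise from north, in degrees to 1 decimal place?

196.4°

With φ₁ = -0.4654, φ₂ = -0.5248, Δλ = -2.8593 rad, the forward-azimuth formula gives
θ = atan2( sin Δλ cos φ₂ , cos φ₁ sin φ₂ − sin φ₁ cos φ₂ cos Δλ ) = atan2(-0.2411, -0.8208) = -163.63°.
Adding 360° brings this into [0°, 360°): 196.4°.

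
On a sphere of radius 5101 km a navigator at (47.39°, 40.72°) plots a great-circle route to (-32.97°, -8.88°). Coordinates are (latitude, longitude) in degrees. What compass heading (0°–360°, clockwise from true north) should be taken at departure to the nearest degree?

220°

With φ₁ = 0.8271, φ₂ = -0.5754, Δλ = -0.8657 rad, the forward-azimuth formula gives
θ = atan2( sin Δλ cos φ₂ , cos φ₁ sin φ₂ − sin φ₁ cos φ₂ cos Δλ ) = atan2(-0.6389, -0.7686) = -140.27°.
Adding 360° brings this into [0°, 360°): 220°.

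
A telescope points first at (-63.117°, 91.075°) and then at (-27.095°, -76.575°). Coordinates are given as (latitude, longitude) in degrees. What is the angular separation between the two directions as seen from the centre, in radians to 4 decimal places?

1.5578 rad

With latitudes φ₁ = -63.117°, φ₂ = -27.095° and longitude difference Δλ = -167.650°:
Haversine: a = sin²(Δφ/2) + cos φ₁ cos φ₂ sin²(Δλ/2) = 0.0956 + (0.4522)(0.8903)(0.9884) = 0.49349.
Central angle c = 2·arcsin(√a) = 1.55778 rad.
So the angular separation is 1.5578 rad.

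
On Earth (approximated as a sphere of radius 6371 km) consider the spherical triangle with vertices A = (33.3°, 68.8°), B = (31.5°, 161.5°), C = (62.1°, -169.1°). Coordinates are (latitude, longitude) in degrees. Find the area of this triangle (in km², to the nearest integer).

19184515 km²

Side lengths (central angles): a = 0.6277, b = 1.2897, c = 1.3147 rad; semiperimeter s = 1.6161.
By l'Huilier's theorem, tan(E/4) = √[tan(s/2) tan((s−a)/2) tan((s−b)/2) tan((s−c)/2)], giving spherical excess E = 0.4726 rad.
Area = E·R² = 0.4726 × (6371)² ≈ 19184515 km².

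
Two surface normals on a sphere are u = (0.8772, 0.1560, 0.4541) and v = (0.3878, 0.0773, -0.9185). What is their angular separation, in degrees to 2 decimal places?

93.72°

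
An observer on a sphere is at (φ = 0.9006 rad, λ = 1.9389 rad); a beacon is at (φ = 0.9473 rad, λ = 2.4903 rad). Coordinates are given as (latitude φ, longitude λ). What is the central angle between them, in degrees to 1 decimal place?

Let φ₁ = 0.9006 rad, φ₂ = 0.9473 rad, and Δλ = 0.5514 rad.
Haversine: a = sin²(Δφ/2) + cos φ₁ cos φ₂ sin²(Δλ/2) = 0.0005 + (0.6211)(0.5839)(0.0741) = 0.02742.
Central angle c = 2·arcsin(√a) = 0.33271 rad.
So the angular separation is 19.1°.

19.1°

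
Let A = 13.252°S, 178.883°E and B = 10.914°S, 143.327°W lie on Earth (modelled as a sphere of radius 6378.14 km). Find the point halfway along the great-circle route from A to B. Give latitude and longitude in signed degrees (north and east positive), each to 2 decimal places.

-12.75°, -162.14°

The central angle between A and B is δ = 0.6457 rad.
With f = 0.5, the slerp weights are sin((1−f)δ)/sin δ = 0.5272 and sin(fδ)/sin δ = 0.5272.
Weighted sum of the unit vectors: (0.5272)·(-0.9732,0.0190,-0.2292) + (0.5272)·(-0.7875,-0.5864,-0.1893) = (-0.9283, -0.2992, -0.2207).
Converting back: φ = atan2(z, √(x²+y²)) = -12.75°, λ = atan2(y, x) = -162.14°.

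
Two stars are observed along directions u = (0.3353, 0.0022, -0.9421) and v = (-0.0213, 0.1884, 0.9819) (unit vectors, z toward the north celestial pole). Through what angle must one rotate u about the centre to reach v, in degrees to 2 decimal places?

158.71°

u·v = -0.9318; |u| = 1.0000, |v| = 1.0000.
cos θ = (u·v)/(|u||v|) = -0.9317, so θ = 158.71°.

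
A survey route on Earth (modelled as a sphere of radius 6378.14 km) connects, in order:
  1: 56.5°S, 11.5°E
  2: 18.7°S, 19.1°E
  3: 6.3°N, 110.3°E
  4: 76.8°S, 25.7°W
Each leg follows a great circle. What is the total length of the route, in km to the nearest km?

Leg 1→2: central angle 0.6672 rad, distance 4255.4 km.
Leg 2→3: central angle 1.6257 rad, distance 10369.1 km.
Leg 3→4: central angle 1.8443 rad, distance 11763.2 km.
Total: 4255.4 + 10369.1 + 11763.2 ≈ 26388 km.

26388 km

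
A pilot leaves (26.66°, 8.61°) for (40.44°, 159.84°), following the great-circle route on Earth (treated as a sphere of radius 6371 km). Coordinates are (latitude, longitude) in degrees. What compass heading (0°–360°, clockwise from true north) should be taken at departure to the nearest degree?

23°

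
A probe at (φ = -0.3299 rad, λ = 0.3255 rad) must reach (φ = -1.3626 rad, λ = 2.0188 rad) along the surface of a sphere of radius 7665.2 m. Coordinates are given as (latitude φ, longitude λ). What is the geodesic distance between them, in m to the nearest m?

In radians: φ₁ = -0.3299, φ₂ = -1.3626, Δλ = 97.019° = 1.6933 rad.
cos c = sin φ₁ sin φ₂ + cos φ₁ cos φ₂ cos Δλ = (-0.3239)(-0.9784) + (0.9461)(0.2067)(-0.1222) = 0.29306,
so c = arccos(0.29306) = 1.27337 rad.
Distance = R·c = 7665.2 × 1.2734 ≈ 9761 m.

9761 m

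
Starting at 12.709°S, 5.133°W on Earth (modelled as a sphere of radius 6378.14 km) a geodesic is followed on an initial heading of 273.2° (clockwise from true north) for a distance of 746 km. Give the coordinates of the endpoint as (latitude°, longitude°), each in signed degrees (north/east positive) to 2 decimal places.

-12.25°, -11.98°

Angular distance δ = d/R = 746/6378.14 = 0.11696 rad; initial bearing θ = 4.7682 rad.
sin φ₂ = sin φ₁ cos δ + cos φ₁ sin δ cos θ = (-0.2200)(0.9932) + (0.9755)(0.1167)(0.0558) = -0.2121, so φ₂ = -12.25°.
Δλ = atan2(sin θ sin δ cos φ₁, cos δ − sin φ₁ sin φ₂) = atan2(-0.1137, 0.9465) = -6.848°.
λ₂ = -5.133° − 6.848° = -11.98°.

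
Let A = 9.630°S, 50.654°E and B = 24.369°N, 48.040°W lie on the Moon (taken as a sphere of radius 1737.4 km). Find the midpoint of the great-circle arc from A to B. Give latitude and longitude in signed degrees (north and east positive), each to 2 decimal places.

11.22°, 3.94°

Central angle δ = 1.7770 rad. Interpolating on the sphere with fraction f = 0.5:
P = [sin((1−f)δ)·A + sin(fδ)·B] / sin δ = 0.7929·A + 0.7929·B in Cartesian coordinates,
giving P = (0.9786, 0.0675, 0.1945), i.e. latitude 11.22°, longitude 3.94°.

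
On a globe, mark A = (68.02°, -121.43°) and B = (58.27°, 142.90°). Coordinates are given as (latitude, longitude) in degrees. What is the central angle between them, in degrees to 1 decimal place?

39.7°

With latitudes φ₁ = 68.020°, φ₂ = 58.270° and longitude difference Δλ = -95.670°:
cos c = sin φ₁ sin φ₂ + cos φ₁ cos φ₂ cos Δλ = (0.9273)(0.8505) + (0.3743)(0.5259)(-0.0988) = 0.76927,
so c = arccos(0.76927) = 0.69310 rad.
So the angular separation is 39.7°.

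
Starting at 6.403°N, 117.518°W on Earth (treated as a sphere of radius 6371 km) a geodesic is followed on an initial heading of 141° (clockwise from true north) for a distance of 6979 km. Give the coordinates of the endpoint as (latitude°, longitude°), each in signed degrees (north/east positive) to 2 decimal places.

Angular distance δ = d/R = 6979/6371 = 1.09543 rad; initial bearing θ = 2.4609 rad.
sin φ₂ = sin φ₁ cos δ + cos φ₁ sin δ cos θ = (0.1115)(0.4577) + (0.9938)(0.8891)(-0.7771) = -0.6356, so φ₂ = -39.47°.
Δλ = atan2(sin θ sin δ cos φ₁, cos δ − sin φ₁ sin φ₂) = atan2(0.5561, 0.5285) = 46.453°.
λ₂ = -117.518° + 46.453° = -71.07°.

-39.47°, -71.07°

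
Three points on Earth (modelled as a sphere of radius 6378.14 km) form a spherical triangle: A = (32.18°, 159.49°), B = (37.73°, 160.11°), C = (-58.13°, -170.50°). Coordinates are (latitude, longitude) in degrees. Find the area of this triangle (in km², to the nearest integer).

1549067 km²

Side lengths (central angles): a = 1.7273, b = 1.6362, c = 0.0973 rad; semiperimeter s = 1.7304.
By l'Huilier's theorem, tan(E/4) = √[tan(s/2) tan((s−a)/2) tan((s−b)/2) tan((s−c)/2)], giving spherical excess E = 0.0381 rad.
Area = E·R² = 0.0381 × (6378.14)² ≈ 1549067 km².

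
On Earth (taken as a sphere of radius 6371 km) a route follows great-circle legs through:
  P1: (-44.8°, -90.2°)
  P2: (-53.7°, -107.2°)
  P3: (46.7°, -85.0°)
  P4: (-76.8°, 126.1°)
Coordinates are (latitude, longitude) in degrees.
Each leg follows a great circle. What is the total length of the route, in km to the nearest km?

Leg P1→P2: central angle 0.2472 rad, distance 1574.8 km.
Leg P2→P3: central angle 1.7830 rad, distance 11359.5 km.
Leg P3→P4: central angle 2.5730 rad, distance 16392.4 km.
Total: 1574.8 + 11359.5 + 16392.4 ≈ 29327 km.

29327 km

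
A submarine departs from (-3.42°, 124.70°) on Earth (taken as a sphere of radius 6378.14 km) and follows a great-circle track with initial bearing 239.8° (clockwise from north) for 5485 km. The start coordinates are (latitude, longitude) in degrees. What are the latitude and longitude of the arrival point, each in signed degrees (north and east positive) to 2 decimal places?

-24.80°, 78.52°

Angular distance δ = d/R = 5485/6378.14 = 0.85997 rad; initial bearing θ = 4.1853 rad.
sin φ₂ = sin φ₁ cos δ + cos φ₁ sin δ cos θ = (-0.0597)(0.6525) + (0.9982)(0.7578)(-0.5030) = -0.4194, so φ₂ = -24.80°.
Δλ = atan2(sin θ sin δ cos φ₁, cos δ − sin φ₁ sin φ₂) = atan2(-0.6538, 0.6274) = -46.179°.
λ₂ = 124.700° − 46.179° = 78.52°.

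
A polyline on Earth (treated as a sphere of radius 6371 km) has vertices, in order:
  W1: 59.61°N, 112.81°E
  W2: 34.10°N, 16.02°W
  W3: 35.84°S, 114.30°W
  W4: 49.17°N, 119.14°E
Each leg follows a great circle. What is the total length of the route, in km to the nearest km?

36887 km

Leg W1→W2: central angle 1.3480 rad, distance 8588.1 km.
Leg W2→W3: central angle 2.0097 rad, distance 12803.7 km.
Leg W3→W4: central angle 2.4322 rad, distance 15495.5 km.
Total: 8588.1 + 12803.7 + 15495.5 ≈ 36887 km.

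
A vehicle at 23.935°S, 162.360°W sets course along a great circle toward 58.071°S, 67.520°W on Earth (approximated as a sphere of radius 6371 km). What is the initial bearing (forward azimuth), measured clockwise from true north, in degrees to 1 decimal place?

146.4°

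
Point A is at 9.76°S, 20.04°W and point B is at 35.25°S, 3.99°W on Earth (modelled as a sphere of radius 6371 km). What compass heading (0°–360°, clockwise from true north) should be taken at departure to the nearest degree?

Δλ = 16.050° = 0.2801 rad.
y = sin Δλ · cos φ₂ = (0.2765)(0.8166) = 0.2258
x = cos φ₁ sin φ₂ − sin φ₁ cos φ₂ cos Δλ = (0.9855)(-0.5771) − (-0.1695)(0.8166)(0.9610) = -0.4357
θ = atan2(y, x) = 152.61°, so the bearing is 153°.

153°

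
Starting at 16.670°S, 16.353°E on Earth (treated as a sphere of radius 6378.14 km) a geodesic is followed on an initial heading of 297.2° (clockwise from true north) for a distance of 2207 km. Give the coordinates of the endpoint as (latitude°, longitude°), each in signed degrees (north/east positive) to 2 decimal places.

Angular distance δ = d/R = 2207/6378.14 = 0.34603 rad; initial bearing θ = 5.1871 rad.
sin φ₂ = sin φ₁ cos δ + cos φ₁ sin δ cos θ = (-0.2869)(0.9407) + (0.9580)(0.3392)(0.4571) = -0.1213, so φ₂ = -6.97°.
Δλ = atan2(sin θ sin δ cos φ₁, cos δ − sin φ₁ sin φ₂) = atan2(-0.2890, 0.9059) = -17.692°.
λ₂ = 16.353° − 17.692° = -1.34°.

-6.97°, -1.34°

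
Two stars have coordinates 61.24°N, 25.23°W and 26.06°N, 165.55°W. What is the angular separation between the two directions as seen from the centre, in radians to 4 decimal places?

1.5183 rad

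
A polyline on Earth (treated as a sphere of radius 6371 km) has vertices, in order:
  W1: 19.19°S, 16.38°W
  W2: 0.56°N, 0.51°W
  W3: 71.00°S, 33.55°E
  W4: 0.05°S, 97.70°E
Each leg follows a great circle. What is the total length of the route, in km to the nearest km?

Leg W1→W2: central angle 0.4390 rad, distance 2796.8 km.
Leg W2→W3: central angle 1.3073 rad, distance 8328.8 km.
Leg W3→W4: central angle 1.4275 rad, distance 9094.8 km.
Total: 2796.8 + 8328.8 + 9094.8 ≈ 20220 km.

20220 km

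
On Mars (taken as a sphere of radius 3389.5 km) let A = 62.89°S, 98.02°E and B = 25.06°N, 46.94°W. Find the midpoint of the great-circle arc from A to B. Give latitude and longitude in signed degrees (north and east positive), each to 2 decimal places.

-38.17°, -20.78°

The central angle between A and B is δ = 2.3674 rad.
With f = 0.5, the slerp weights are sin((1−f)δ)/sin δ = 1.3246 and sin(fδ)/sin δ = 1.3246.
Weighted sum of the unit vectors: (1.3246)·(-0.0636,0.4512,-0.8901) + (1.3246)·(0.6185,-0.6619,0.4236) = (0.7350, -0.2790, -0.6180).
Converting back: φ = atan2(z, √(x²+y²)) = -38.17°, λ = atan2(y, x) = -20.78°.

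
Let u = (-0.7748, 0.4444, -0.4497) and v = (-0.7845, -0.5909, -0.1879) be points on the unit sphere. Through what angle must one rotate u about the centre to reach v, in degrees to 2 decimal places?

u·v = 0.4297; |u| = 1.0000, |v| = 1.0000.
cos θ = (u·v)/(|u||v|) = 0.4297, so θ = 64.55°.

64.55°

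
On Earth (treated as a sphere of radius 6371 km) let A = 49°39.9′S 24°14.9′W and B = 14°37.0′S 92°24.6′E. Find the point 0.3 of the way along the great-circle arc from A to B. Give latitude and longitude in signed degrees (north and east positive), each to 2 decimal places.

-55.40°, 22.65°

The central angle between A and B is δ = 1.6596 rad.
With f = 0.3, the slerp weights are sin((1−f)δ)/sin δ = 0.9211 and sin(fδ)/sin δ = 0.4794.
Weighted sum of the unit vectors: (0.9211)·(0.5902,-0.2658,-0.7623) + (0.4794)·(-0.0407,0.9668,-0.2524) = (0.5241, 0.2187, -0.8231).
Converting back: φ = atan2(z, √(x²+y²)) = -55.40°, λ = atan2(y, x) = 22.65°.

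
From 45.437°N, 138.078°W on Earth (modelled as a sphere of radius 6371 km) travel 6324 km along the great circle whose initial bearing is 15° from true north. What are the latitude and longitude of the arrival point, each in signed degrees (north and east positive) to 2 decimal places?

73.13°, -6.41°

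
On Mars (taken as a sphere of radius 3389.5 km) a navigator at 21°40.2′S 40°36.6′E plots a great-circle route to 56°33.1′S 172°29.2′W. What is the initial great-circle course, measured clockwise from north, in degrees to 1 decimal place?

With φ₁ = -0.3782, φ₂ = -0.9870, Δλ = 2.5639 rad, the forward-azimuth formula gives
θ = atan2( sin Δλ cos φ₂ , cos φ₁ sin φ₂ − sin φ₁ cos φ₂ cos Δλ ) = atan2(0.3010, -0.9459) = 162.35°.
So the initial bearing is 162.3°.

162.3°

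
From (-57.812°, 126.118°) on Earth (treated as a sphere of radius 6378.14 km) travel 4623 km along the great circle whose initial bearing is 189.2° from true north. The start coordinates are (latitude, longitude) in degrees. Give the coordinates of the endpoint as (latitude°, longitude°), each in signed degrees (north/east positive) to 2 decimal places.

-79.17°, -19.53°

Angular distance δ = d/R = 4623/6378.14 = 0.72482 rad; initial bearing θ = 3.3022 rad.
sin φ₂ = sin φ₁ cos δ + cos φ₁ sin δ cos θ = (-0.8463)(0.7486) + (0.5327)(0.6630)(-0.9871) = -0.9822, so φ₂ = -79.17°.
Δλ = atan2(sin θ sin δ cos φ₁, cos δ − sin φ₁ sin φ₂) = atan2(-0.0565, -0.0826) = -145.649°.
λ₂ = 126.118° − 145.649° = -19.53°.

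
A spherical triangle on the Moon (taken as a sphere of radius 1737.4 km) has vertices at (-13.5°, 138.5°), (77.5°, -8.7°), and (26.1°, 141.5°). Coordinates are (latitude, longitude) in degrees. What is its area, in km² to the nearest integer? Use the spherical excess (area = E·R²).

435028 km²

Side lengths (central angles): a = 1.3069, b = 0.6930, c = 1.9876 rad; semiperimeter s = 1.9938.
By l'Huilier's theorem, tan(E/4) = √[tan(s/2) tan((s−a)/2) tan((s−b)/2) tan((s−c)/2)], giving spherical excess E = 0.1441 rad.
Area = E·R² = 0.1441 × (1737.4)² ≈ 435028 km².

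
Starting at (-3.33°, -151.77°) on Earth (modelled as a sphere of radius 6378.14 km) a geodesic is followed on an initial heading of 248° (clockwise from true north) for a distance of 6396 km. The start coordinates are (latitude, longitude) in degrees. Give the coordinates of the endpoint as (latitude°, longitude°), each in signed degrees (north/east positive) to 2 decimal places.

-20.27°, 151.80°

Angular distance δ = d/R = 6396/6378.14 = 1.00280 rad; initial bearing θ = 4.3284 rad.
sin φ₂ = sin φ₁ cos δ + cos φ₁ sin δ cos θ = (-0.0581)(0.5379) + (0.9983)(0.8430)(-0.3746) = -0.3465, so φ₂ = -20.27°.
Δλ = atan2(sin θ sin δ cos φ₁, cos δ − sin φ₁ sin φ₂) = atan2(-0.7803, 0.5178) = -56.431°.
λ₂ = -151.770° − 56.431° = -208.20° → 151.80° after wrapping to (−180°, 180°].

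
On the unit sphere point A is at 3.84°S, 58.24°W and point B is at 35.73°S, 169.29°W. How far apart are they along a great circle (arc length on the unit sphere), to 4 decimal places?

1.8253

Let φ₁ = -0.0670 rad, φ₂ = -0.6236 rad, and Δλ = -1.9382 rad.
Haversine: a = sin²(Δφ/2) + cos φ₁ cos φ₂ sin²(Δλ/2) = 0.0755 + (0.9978)(0.8118)(0.6796) = 0.62591.
Central angle c = 2·arcsin(√a) = 1.82535 rad.
On the unit sphere the arc length equals the central angle: 1.8253.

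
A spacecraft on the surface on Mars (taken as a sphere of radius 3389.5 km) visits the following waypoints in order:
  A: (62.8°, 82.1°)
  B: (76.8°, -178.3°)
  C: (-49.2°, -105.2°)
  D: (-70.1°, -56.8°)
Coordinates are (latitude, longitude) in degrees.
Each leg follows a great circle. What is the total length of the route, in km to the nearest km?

Leg A→B: central angle 0.5576 rad, distance 1890.1 km.
Leg B→C: central angle 2.3373 rad, distance 7922.3 km.
Leg C→D: central angle 0.5366 rad, distance 1818.8 km.
Total: 1890.1 + 7922.3 + 1818.8 ≈ 11631 km.

11631 km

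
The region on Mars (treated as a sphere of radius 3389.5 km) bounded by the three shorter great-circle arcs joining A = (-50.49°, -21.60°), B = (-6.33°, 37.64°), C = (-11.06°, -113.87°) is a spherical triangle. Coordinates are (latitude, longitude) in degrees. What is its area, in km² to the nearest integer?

Side lengths (central angles): a = 2.5611, b = 1.4472, c = 1.1500 rad; semiperimeter s = 2.5791.
By l'Huilier's theorem, tan(E/4) = √[tan(s/2) tan((s−a)/2) tan((s−b)/2) tan((s−c)/2)], giving spherical excess E = 0.5225 rad.
Area = E·R² = 0.5225 × (3389.5)² ≈ 6002303 km².

6002303 km²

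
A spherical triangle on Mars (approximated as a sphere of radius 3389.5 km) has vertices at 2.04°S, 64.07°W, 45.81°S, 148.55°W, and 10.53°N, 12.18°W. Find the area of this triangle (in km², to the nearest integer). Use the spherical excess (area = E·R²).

Side lengths (central angles): a = 2.2486, b = 0.9274, c = 1.4781 rad; semiperimeter s = 2.3271.
By l'Huilier's theorem, tan(E/4) = √[tan(s/2) tan((s−a)/2) tan((s−b)/2) tan((s−c)/2)], giving spherical excess E = 0.7360 rad.
Area = E·R² = 0.7360 × (3389.5)² ≈ 8456055 km².

8456055 km²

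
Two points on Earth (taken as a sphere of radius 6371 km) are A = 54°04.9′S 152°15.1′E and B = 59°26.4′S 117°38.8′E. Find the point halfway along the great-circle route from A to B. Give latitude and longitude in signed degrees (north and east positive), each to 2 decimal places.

-57.96°, 136.22°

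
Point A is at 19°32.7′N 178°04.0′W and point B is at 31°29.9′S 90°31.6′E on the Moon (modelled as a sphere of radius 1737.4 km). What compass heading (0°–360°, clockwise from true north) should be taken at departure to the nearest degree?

With φ₁ = 0.3411, φ₂ = -0.5497, Δλ = -1.5953 rad, the forward-azimuth formula gives
θ = atan2( sin Δλ cos φ₂ , cos φ₁ sin φ₂ − sin φ₁ cos φ₂ cos Δλ ) = atan2(-0.8524, -0.4854) = -119.66°.
Adding 360° brings this into [0°, 360°): 240°.

240°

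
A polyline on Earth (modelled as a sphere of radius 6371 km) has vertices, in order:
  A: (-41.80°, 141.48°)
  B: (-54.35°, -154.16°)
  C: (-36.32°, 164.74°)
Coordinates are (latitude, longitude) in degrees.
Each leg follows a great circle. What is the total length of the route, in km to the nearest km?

8508 km

Leg A→B: central angle 0.7530 rad, distance 4797.5 km.
Leg B→C: central angle 0.5824 rad, distance 3710.2 km.
Total: 4797.5 + 3710.2 ≈ 8508 km.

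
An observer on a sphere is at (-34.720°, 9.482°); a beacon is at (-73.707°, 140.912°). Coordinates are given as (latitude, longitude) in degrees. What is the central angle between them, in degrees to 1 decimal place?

66.8°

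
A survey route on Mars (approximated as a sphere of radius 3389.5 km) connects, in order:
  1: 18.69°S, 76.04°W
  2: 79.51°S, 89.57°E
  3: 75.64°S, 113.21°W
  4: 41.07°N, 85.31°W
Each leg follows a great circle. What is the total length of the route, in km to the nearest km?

Leg 1→2: central angle 1.4222 rad, distance 4820.6 km.
Leg 2→3: central angle 0.4253 rad, distance 1441.4 km.
Leg 3→4: central angle 2.0615 rad, distance 6987.3 km.
Total: 4820.6 + 1441.4 + 6987.3 ≈ 13249 km.

13249 km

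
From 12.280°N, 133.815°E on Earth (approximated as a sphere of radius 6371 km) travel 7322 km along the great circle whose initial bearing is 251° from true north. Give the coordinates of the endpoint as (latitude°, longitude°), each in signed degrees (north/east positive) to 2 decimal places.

-11.73°, 72.03°

Angular distance δ = d/R = 7322/6371 = 1.14927 rad; initial bearing θ = 4.3808 rad.
sin φ₂ = sin φ₁ cos δ + cos φ₁ sin δ cos θ = (0.2127)(0.4092) + (0.9771)(0.9125)(-0.3256) = -0.2033, so φ₂ = -11.73°.
Δλ = atan2(sin θ sin δ cos φ₁, cos δ − sin φ₁ sin φ₂) = atan2(-0.8430, 0.4524) = -61.781°.
λ₂ = 133.815° − 61.781° = 72.03°.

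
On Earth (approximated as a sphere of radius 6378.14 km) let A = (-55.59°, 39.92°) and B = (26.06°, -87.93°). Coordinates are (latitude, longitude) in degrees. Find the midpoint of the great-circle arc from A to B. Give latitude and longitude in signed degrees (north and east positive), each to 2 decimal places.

The central angle between A and B is δ = 2.3103 rad.
With f = 0.5, the slerp weights are sin((1−f)δ)/sin δ = 1.2383 and sin(fδ)/sin δ = 1.2383.
Weighted sum of the unit vectors: (1.2383)·(0.4334,0.3626,-0.8250) + (1.2383)·(0.0324,-0.8977,0.4393) = (0.5769, -0.6626, -0.4776).
Converting back: φ = atan2(z, √(x²+y²)) = -28.53°, λ = atan2(y, x) = -48.96°.

-28.53°, -48.96°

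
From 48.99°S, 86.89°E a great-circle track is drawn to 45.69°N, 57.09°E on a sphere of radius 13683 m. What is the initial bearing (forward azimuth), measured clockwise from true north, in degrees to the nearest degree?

With φ₁ = -0.8550, φ₂ = 0.7974, Δλ = -0.5201 rad, the forward-azimuth formula gives
θ = atan2( sin Δλ cos φ₂ , cos φ₁ sin φ₂ − sin φ₁ cos φ₂ cos Δλ ) = atan2(-0.3472, 0.9270) = -20.53°.
Adding 360° brings this into [0°, 360°): 339°.

339°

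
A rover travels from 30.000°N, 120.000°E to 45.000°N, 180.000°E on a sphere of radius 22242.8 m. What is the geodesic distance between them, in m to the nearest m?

With latitudes φ₁ = 30.000°, φ₂ = 45.000° and longitude difference Δλ = 60.000°:
cos c = sin φ₁ sin φ₂ + cos φ₁ cos φ₂ cos Δλ = (0.5000)(0.7071) + (0.8660)(0.7071)(0.5000) = 0.65974,
so c = arccos(0.65974) = 0.85032 rad.
Distance = R·c = 22242.8 × 0.8503 ≈ 18914 m.

18914 m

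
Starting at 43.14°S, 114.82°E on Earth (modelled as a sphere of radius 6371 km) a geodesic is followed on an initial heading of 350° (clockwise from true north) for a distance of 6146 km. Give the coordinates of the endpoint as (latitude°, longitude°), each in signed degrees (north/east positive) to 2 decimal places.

11.60°, 106.44°

Angular distance δ = d/R = 6146/6371 = 0.96468 rad; initial bearing θ = 6.1087 rad.
sin φ₂ = sin φ₁ cos δ + cos φ₁ sin δ cos θ = (-0.6838)(0.5697) + (0.7297)(0.8219)(0.9848) = 0.2011, so φ₂ = 11.60°.
Δλ = atan2(sin θ sin δ cos φ₁, cos δ − sin φ₁ sin φ₂) = atan2(-0.1041, 0.7072) = -8.377°.
λ₂ = 114.820° − 8.377° = 106.44°.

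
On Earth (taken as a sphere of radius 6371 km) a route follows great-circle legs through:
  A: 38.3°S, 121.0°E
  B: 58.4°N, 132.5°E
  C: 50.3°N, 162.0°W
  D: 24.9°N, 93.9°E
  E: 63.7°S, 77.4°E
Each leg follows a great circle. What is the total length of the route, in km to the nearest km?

33761 km

Leg A→B: central angle 1.6960 rad, distance 10805.5 km.
Leg B→C: central angle 0.6532 rad, distance 4161.8 km.
Leg C→D: central angle 1.3870 rad, distance 8836.4 km.
Leg D→E: central angle 1.5629 rad, distance 9957.3 km.
Total: 10805.5 + 4161.8 + 8836.4 + 9957.3 ≈ 33761 km.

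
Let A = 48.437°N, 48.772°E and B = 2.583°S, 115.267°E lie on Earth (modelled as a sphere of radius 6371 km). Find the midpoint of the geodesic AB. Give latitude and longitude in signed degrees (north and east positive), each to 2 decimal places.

26.63°, 89.56°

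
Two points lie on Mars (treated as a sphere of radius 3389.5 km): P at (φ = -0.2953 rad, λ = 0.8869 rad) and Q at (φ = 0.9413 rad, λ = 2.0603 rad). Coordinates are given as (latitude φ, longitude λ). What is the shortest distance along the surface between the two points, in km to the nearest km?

5383 km

In radians: φ₁ = -0.2953, φ₂ = 0.9413, Δλ = 67.231° = 1.1734 rad.
cos c = sin φ₁ sin φ₂ + cos φ₁ cos φ₂ cos Δλ = (-0.2910)(0.8083) + (0.9567)(0.5887)(0.3870) = -0.01725,
so c = arccos(-0.01725) = 1.58805 rad.
Distance = R·c = 3389.5 × 1.5881 ≈ 5383 km.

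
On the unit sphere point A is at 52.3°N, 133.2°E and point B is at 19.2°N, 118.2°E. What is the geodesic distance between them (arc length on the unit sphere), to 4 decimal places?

0.6128

In radians: φ₁ = 0.9128, φ₂ = 0.3351, Δλ = -15.000° = -0.2618 rad.
cos c = sin φ₁ sin φ₂ + cos φ₁ cos φ₂ cos Δλ = (0.7912)(0.3289) + (0.6115)(0.9444)(0.9659) = 0.81804,
so c = arccos(0.81804) = 0.61280 rad.
On the unit sphere the arc length equals the central angle: 0.6128.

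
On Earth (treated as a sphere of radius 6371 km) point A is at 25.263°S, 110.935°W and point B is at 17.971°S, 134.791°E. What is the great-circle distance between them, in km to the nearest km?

11434 km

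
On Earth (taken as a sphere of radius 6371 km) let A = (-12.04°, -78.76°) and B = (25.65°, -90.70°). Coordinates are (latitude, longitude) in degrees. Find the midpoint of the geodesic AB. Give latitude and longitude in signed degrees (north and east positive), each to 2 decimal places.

6.84°, -84.49°

Central angle δ = 0.6884 rad. Interpolating on the sphere with fraction f = 0.5:
P = [sin((1−f)δ)·A + sin(fδ)·B] / sin δ = 0.5312·A + 0.5312·B in Cartesian coordinates,
giving P = (0.0954, -0.9883, 0.1191), i.e. latitude 6.84°, longitude -84.49°.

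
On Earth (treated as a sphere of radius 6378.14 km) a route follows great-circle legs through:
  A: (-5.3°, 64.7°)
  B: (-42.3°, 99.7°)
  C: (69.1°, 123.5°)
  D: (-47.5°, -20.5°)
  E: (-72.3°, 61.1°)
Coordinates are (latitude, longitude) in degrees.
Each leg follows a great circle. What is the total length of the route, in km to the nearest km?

Leg A→B: central angle 0.8427 rad, distance 5374.9 km.
Leg B→C: central angle 1.9685 rad, distance 12555.5 km.
Leg C→D: central angle 2.6546 rad, distance 16931.5 km.
Leg D→E: central angle 0.7490 rad, distance 4777.1 km.
Total: 5374.9 + 12555.5 + 16931.5 + 4777.1 ≈ 39639 km.

39639 km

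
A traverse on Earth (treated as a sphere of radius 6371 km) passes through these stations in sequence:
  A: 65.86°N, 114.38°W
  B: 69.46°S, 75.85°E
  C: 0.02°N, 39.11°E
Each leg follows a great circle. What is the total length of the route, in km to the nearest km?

27621 km

Leg A→B: central angle 3.0493 rad, distance 19427.2 km.
Leg B→C: central angle 1.2861 rad, distance 8193.9 km.
Total: 19427.2 + 8193.9 ≈ 27621 km.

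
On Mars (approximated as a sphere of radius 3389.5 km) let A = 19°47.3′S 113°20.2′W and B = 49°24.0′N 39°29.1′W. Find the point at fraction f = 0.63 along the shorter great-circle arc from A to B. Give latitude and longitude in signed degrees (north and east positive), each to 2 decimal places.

Central angle δ = 1.6576 rad. Interpolating on the sphere with fraction f = 0.63:
P = [sin((1−f)δ)·A + sin(fδ)·B] / sin δ = 0.5778·A + 0.8679·B in Cartesian coordinates,
giving P = (0.2205, -0.8583, 0.4633), i.e. latitude 27.60°, longitude -75.59°.

27.60°, -75.59°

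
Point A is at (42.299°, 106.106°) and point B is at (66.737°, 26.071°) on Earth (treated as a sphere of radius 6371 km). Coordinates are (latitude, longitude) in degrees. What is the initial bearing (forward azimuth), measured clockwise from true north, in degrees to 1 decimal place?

328.4°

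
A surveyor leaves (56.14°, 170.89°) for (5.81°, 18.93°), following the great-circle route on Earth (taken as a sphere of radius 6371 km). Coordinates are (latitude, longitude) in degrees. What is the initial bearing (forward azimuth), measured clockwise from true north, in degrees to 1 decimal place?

329.2°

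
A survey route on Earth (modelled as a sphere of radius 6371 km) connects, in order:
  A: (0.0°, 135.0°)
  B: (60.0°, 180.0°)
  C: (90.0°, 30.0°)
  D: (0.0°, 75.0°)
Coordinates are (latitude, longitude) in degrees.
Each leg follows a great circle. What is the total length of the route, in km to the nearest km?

Leg A→B: central angle 1.2094 rad, distance 7705.3 km.
Leg B→C: central angle 0.5236 rad, distance 3335.8 km.
Leg C→D: central angle 1.5708 rad, distance 10007.5 km.
Total: 7705.3 + 3335.8 + 10007.5 ≈ 21049 km.

21049 km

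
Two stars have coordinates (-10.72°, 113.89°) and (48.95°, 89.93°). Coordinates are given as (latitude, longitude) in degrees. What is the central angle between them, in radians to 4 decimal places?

1.1047 rad

Let φ₁ = -0.1871 rad, φ₂ = 0.8543 rad, and Δλ = -0.4182 rad.
cos c = sin φ₁ sin φ₂ + cos φ₁ cos φ₂ cos Δλ = (-0.1860)(0.7541) + (0.9825)(0.6567)(0.9138) = 0.44938,
so c = arccos(0.44938) = 1.10473 rad.
So the angular separation is 1.1047 rad.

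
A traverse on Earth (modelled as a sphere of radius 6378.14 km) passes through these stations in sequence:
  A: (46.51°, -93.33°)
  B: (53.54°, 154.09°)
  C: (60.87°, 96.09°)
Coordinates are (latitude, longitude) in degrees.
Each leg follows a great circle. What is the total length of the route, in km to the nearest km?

Leg A→B: central angle 1.1302 rad, distance 7208.7 km.
Leg B→C: central angle 0.5436 rad, distance 3467.3 km.
Total: 7208.7 + 3467.3 ≈ 10676 km.

10676 km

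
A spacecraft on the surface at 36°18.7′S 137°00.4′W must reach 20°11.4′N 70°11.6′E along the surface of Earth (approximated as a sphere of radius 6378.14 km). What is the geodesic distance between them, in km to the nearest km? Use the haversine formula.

16841 km

Let φ₁ = -0.6338 rad, φ₂ = 0.3524 rad, and Δλ = -2.6669 rad.
Haversine: a = sin²(Δφ/2) + cos φ₁ cos φ₂ sin²(Δλ/2) = 0.2240 + (0.8058)(0.9386)(0.9447) = 0.93852.
Central angle c = 2·arcsin(√a) = 2.64046 rad.
Distance = R·c = 6378.14 × 2.6405 ≈ 16841 km.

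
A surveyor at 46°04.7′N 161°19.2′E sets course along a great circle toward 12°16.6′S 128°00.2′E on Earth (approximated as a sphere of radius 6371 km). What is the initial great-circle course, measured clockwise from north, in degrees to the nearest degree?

Δλ = -33.317° = -0.5815 rad.
y = sin Δλ · cos φ₂ = (-0.5493)(0.9771) = -0.5367
x = cos φ₁ sin φ₂ − sin φ₁ cos φ₂ cos Δλ = (0.6937)(-0.2126) − (0.7203)(0.9771)(0.8356) = -0.7356
θ = atan2(y, x) = -143.89°; adding 360° gives 216°.

216°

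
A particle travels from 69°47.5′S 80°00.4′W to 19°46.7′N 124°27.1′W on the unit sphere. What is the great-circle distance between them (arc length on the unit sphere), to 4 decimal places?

Let φ₁ = -1.2181 rad, φ₂ = 0.3452 rad, and Δλ = -0.7757 rad.
Haversine: a = sin²(Δφ/2) + cos φ₁ cos φ₂ sin²(Δλ/2) = 0.4962 + (0.3454)(0.9410)(0.1430) = 0.54274.
Central angle c = 2·arcsin(√a) = 1.65639 rad.
On the unit sphere the arc length equals the central angle: 1.6564.

1.6564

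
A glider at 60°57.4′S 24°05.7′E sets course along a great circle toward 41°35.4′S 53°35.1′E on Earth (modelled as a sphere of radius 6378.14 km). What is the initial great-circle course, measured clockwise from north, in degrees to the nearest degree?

Δλ = 29.490° = 0.5147 rad.
y = sin Δλ · cos φ₂ = (0.4923)(0.7479) = 0.3682
x = cos φ₁ sin φ₂ − sin φ₁ cos φ₂ cos Δλ = (0.4855)(-0.6638) − (-0.8743)(0.7479)(0.8704) = 0.2469
θ = atan2(y, x) = 56.15°, so the bearing is 56°.

56°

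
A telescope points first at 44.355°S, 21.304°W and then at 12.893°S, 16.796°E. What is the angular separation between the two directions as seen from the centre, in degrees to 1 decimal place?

With latitudes φ₁ = -44.355°, φ₂ = -12.893° and longitude difference Δλ = 38.100°:
cos c = sin φ₁ sin φ₂ + cos φ₁ cos φ₂ cos Δλ = (-0.6991)(-0.2231) + (0.7150)(0.9748)(0.7869) = 0.70448,
so c = arccos(0.70448) = 0.78910 rad.
So the angular separation is 45.2°.

45.2°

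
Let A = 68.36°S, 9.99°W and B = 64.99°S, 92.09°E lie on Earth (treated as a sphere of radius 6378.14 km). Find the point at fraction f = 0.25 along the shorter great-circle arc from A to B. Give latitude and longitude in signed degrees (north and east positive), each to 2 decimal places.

-73.53°, 12.84°

The central angle between A and B is δ = 0.6271 rad.
With f = 0.25, the slerp weights are sin((1−f)δ)/sin δ = 0.7723 and sin(fδ)/sin δ = 0.2661.
Weighted sum of the unit vectors: (0.7723)·(0.3632,-0.0640,-0.9295) + (0.2661)·(-0.0154,0.4225,-0.9062) = (0.2764, 0.0630, -0.9590).
Converting back: φ = atan2(z, √(x²+y²)) = -73.53°, λ = atan2(y, x) = 12.84°.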